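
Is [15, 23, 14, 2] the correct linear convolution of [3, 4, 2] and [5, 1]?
Recompute linear convolution of [3, 4, 2] and [5, 1]: y[0] = 3×5 = 15; y[1] = 3×1 + 4×5 = 23; y[2] = 4×1 + 2×5 = 14; y[3] = 2×1 = 2 → [15, 23, 14, 2]. Given [15, 23, 14, 2] matches, so answer: Yes

Yes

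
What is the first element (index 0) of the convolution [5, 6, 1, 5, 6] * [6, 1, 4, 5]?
Use y[k] = Σ_i a[i]·b[k-i] at k=0. y[0] = 5×6 = 30

30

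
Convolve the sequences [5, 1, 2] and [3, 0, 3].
y[0] = 5×3 = 15; y[1] = 5×0 + 1×3 = 3; y[2] = 5×3 + 1×0 + 2×3 = 21; y[3] = 1×3 + 2×0 = 3; y[4] = 2×3 = 6

[15, 3, 21, 3, 6]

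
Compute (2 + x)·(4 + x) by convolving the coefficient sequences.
Ascending coefficients: a = [2, 1], b = [4, 1]. c[0] = 2×4 = 8; c[1] = 2×1 + 1×4 = 6; c[2] = 1×1 = 1. Result coefficients: [8, 6, 1] → 8 + 6x + x^2

8 + 6x + x^2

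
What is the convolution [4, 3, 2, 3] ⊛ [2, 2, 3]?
y[0] = 4×2 = 8; y[1] = 4×2 + 3×2 = 14; y[2] = 4×3 + 3×2 + 2×2 = 22; y[3] = 3×3 + 2×2 + 3×2 = 19; y[4] = 2×3 + 3×2 = 12; y[5] = 3×3 = 9

[8, 14, 22, 19, 12, 9]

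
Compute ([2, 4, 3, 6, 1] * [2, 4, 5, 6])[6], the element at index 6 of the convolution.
Use y[k] = Σ_i a[i]·b[k-i] at k=6. y[6] = 6×6 + 1×5 = 41

41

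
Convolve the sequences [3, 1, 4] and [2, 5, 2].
y[0] = 3×2 = 6; y[1] = 3×5 + 1×2 = 17; y[2] = 3×2 + 1×5 + 4×2 = 19; y[3] = 1×2 + 4×5 = 22; y[4] = 4×2 = 8

[6, 17, 19, 22, 8]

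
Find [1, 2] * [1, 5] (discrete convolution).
y[0] = 1×1 = 1; y[1] = 1×5 + 2×1 = 7; y[2] = 2×5 = 10

[1, 7, 10]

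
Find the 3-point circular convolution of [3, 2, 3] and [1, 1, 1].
Use y[k] = Σ_j u[j]·v[(k-j) mod 3]. y[0] = 3×1 + 2×1 + 3×1 = 8; y[1] = 3×1 + 2×1 + 3×1 = 8; y[2] = 3×1 + 2×1 + 3×1 = 8. Result: [8, 8, 8]

[8, 8, 8]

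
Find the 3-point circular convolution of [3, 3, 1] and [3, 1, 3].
Use y[k] = Σ_j a[j]·b[(k-j) mod 3]. y[0] = 3×3 + 3×3 + 1×1 = 19; y[1] = 3×1 + 3×3 + 1×3 = 15; y[2] = 3×3 + 3×1 + 1×3 = 15. Result: [19, 15, 15]

[19, 15, 15]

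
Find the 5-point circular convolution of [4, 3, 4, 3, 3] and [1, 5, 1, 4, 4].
Use y[k] = Σ_j x[j]·h[(k-j) mod 5]. y[0] = 4×1 + 3×4 + 4×4 + 3×1 + 3×5 = 50; y[1] = 4×5 + 3×1 + 4×4 + 3×4 + 3×1 = 54; y[2] = 4×1 + 3×5 + 4×1 + 3×4 + 3×4 = 47; y[3] = 4×4 + 3×1 + 4×5 + 3×1 + 3×4 = 54; y[4] = 4×4 + 3×4 + 4×1 + 3×5 + 3×1 = 50. Result: [50, 54, 47, 54, 50]

[50, 54, 47, 54, 50]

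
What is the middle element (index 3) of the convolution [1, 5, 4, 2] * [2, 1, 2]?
Use y[k] = Σ_i a[i]·b[k-i] at k=3. y[3] = 5×2 + 4×1 + 2×2 = 18

18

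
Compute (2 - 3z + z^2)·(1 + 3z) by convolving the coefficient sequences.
Ascending coefficients: a = [2, -3, 1], b = [1, 3]. c[0] = 2×1 = 2; c[1] = 2×3 + -3×1 = 3; c[2] = -3×3 + 1×1 = -8; c[3] = 1×3 = 3. Result coefficients: [2, 3, -8, 3] → 2 + 3z - 8z^2 + 3z^3

2 + 3z - 8z^2 + 3z^3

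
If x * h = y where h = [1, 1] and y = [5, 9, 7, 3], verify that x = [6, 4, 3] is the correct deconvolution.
Forward-compute [6, 4, 3] * [1, 1]: y[0] = 6×1 = 6; y[1] = 6×1 + 4×1 = 10; y[2] = 4×1 + 3×1 = 7; y[3] = 3×1 = 3 → [6, 10, 7, 3]. Does not match given y = [5, 9, 7, 3].

Not verified. [6, 4, 3] * [1, 1] = [6, 10, 7, 3], which differs from [5, 9, 7, 3] at index 0.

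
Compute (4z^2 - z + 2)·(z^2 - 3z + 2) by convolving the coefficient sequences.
Ascending coefficients: a = [2, -1, 4], b = [2, -3, 1]. c[0] = 2×2 = 4; c[1] = 2×-3 + -1×2 = -8; c[2] = 2×1 + -1×-3 + 4×2 = 13; c[3] = -1×1 + 4×-3 = -13; c[4] = 4×1 = 4. Result coefficients: [4, -8, 13, -13, 4] → 4z^4 - 13z^3 + 13z^2 - 8z + 4

4z^4 - 13z^3 + 13z^2 - 8z + 4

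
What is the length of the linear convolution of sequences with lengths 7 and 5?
Linear/full convolution length: m + n - 1 = 7 + 5 - 1 = 11

11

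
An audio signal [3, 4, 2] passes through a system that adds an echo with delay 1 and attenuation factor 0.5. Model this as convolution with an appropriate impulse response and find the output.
Direct-path + delayed-attenuated-path model → impulse response h = [1, 0.5] (1 at lag 0, 0.5 at lag 1). Output y[n] = x[n] + 0.5·x[n - 1] (with x[n] = 0 outside 0..2): y[0] = 3 + 0.5×0 = 3; y[1] = 4 + 0.5×3 = 5.5; y[2] = 2 + 0.5×4 = 4.0; y[3] = 0 + 0.5×2 = 1.0. So y = [3, 5.5, 4.0, 1.0]

[3, 5.5, 4.0, 1.0]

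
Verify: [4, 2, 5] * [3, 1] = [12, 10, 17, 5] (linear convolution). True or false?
Recompute linear convolution of [4, 2, 5] and [3, 1]: y[0] = 4×3 = 12; y[1] = 4×1 + 2×3 = 10; y[2] = 2×1 + 5×3 = 17; y[3] = 5×1 = 5 → [12, 10, 17, 5]. Given [12, 10, 17, 5] matches, so answer: Yes

Yes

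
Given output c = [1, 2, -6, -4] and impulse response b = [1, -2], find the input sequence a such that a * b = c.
Deconvolve c=[1, 2, -6, -4] by b=[1, -2]. Since b[0]=1, solve forward: a[0] = c[0] / 1 = 1; a[1] = (c[1] - 1×-2) / 1 = 4; a[2] = (c[2] - 4×-2) / 1 = 2. So a = [1, 4, 2]. Check by forward convolution: c[0] = 1×1 = 1; c[1] = 1×-2 + 4×1 = 2; c[2] = 4×-2 + 2×1 = -6; c[3] = 2×-2 = -4

[1, 4, 2]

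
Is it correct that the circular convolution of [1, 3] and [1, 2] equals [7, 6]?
Recompute circular convolution of [1, 3] and [1, 2]: y[0] = 1×1 + 3×2 = 7; y[1] = 1×2 + 3×1 = 5 → [7, 5]. Compare to given [7, 6]: they differ at index 1: given 6, correct 5, so answer: No

No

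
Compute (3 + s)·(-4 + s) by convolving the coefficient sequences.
Ascending coefficients: a = [3, 1], b = [-4, 1]. c[0] = 3×-4 = -12; c[1] = 3×1 + 1×-4 = -1; c[2] = 1×1 = 1. Result coefficients: [-12, -1, 1] → -12 - s + s^2

-12 - s + s^2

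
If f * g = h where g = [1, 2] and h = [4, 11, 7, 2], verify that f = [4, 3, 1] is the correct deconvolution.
Forward-compute [4, 3, 1] * [1, 2]: h[0] = 4×1 = 4; h[1] = 4×2 + 3×1 = 11; h[2] = 3×2 + 1×1 = 7; h[3] = 1×2 = 2 → [4, 11, 7, 2]. Matches given h = [4, 11, 7, 2], so verified.

Verified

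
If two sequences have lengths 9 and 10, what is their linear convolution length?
Linear/full convolution length: m + n - 1 = 9 + 10 - 1 = 18

18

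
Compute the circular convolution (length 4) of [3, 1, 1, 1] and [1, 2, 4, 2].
Use y[k] = Σ_j x[j]·h[(k-j) mod 4]. y[0] = 3×1 + 1×2 + 1×4 + 1×2 = 11; y[1] = 3×2 + 1×1 + 1×2 + 1×4 = 13; y[2] = 3×4 + 1×2 + 1×1 + 1×2 = 17; y[3] = 3×2 + 1×4 + 1×2 + 1×1 = 13. Result: [11, 13, 17, 13]

[11, 13, 17, 13]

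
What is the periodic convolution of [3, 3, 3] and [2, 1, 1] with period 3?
Use y[k] = Σ_j f[j]·g[(k-j) mod 3]. y[0] = 3×2 + 3×1 + 3×1 = 12; y[1] = 3×1 + 3×2 + 3×1 = 12; y[2] = 3×1 + 3×1 + 3×2 = 12. Result: [12, 12, 12]

[12, 12, 12]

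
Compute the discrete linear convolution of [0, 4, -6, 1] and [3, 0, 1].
y[0] = 0×3 = 0; y[1] = 0×0 + 4×3 = 12; y[2] = 0×1 + 4×0 + -6×3 = -18; y[3] = 4×1 + -6×0 + 1×3 = 7; y[4] = -6×1 + 1×0 = -6; y[5] = 1×1 = 1

[0, 12, -18, 7, -6, 1]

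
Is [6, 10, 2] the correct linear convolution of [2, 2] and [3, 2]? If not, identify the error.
Recompute linear convolution of [2, 2] and [3, 2]: y[0] = 2×3 = 6; y[1] = 2×2 + 2×3 = 10; y[2] = 2×2 = 4 → [6, 10, 4]. Compare to given [6, 10, 2]: they differ at index 2: given 2, correct 4, so answer: No

No. Error at index 2: given 2, correct 4.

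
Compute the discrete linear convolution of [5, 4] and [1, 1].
y[0] = 5×1 = 5; y[1] = 5×1 + 4×1 = 9; y[2] = 4×1 = 4

[5, 9, 4]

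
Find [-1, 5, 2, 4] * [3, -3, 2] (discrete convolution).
y[0] = -1×3 = -3; y[1] = -1×-3 + 5×3 = 18; y[2] = -1×2 + 5×-3 + 2×3 = -11; y[3] = 5×2 + 2×-3 + 4×3 = 16; y[4] = 2×2 + 4×-3 = -8; y[5] = 4×2 = 8

[-3, 18, -11, 16, -8, 8]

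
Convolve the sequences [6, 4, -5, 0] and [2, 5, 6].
y[0] = 6×2 = 12; y[1] = 6×5 + 4×2 = 38; y[2] = 6×6 + 4×5 + -5×2 = 46; y[3] = 4×6 + -5×5 + 0×2 = -1; y[4] = -5×6 + 0×5 = -30; y[5] = 0×6 = 0

[12, 38, 46, -1, -30, 0]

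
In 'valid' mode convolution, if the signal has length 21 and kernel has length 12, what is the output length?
'Valid' mode counts only positions where the kernel fully overlaps the signal: m - n + 1 = 21 - 12 + 1 = 10

10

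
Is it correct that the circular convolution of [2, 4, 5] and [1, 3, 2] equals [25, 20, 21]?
Recompute circular convolution of [2, 4, 5] and [1, 3, 2]: y[0] = 2×1 + 4×2 + 5×3 = 25; y[1] = 2×3 + 4×1 + 5×2 = 20; y[2] = 2×2 + 4×3 + 5×1 = 21 → [25, 20, 21]. Given [25, 20, 21] matches, so answer: Yes

Yes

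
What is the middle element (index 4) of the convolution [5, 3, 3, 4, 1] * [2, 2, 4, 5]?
Use y[k] = Σ_i a[i]·b[k-i] at k=4. y[4] = 3×5 + 3×4 + 4×2 + 1×2 = 37

37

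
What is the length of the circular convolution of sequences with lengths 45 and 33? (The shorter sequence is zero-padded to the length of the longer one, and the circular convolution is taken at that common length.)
Circular convolution (zero-padding the shorter input) has length max(m, n) = max(45, 33) = 45

45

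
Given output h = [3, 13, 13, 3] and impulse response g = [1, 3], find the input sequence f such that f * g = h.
Deconvolve h=[3, 13, 13, 3] by g=[1, 3]. Since g[0]=1, solve forward: f[0] = h[0] / 1 = 3; f[1] = (h[1] - 3×3) / 1 = 4; f[2] = (h[2] - 4×3) / 1 = 1. So f = [3, 4, 1]. Check by forward convolution: h[0] = 3×1 = 3; h[1] = 3×3 + 4×1 = 13; h[2] = 4×3 + 1×1 = 13; h[3] = 1×3 = 3

[3, 4, 1]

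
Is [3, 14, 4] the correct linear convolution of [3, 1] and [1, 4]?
Recompute linear convolution of [3, 1] and [1, 4]: y[0] = 3×1 = 3; y[1] = 3×4 + 1×1 = 13; y[2] = 1×4 = 4 → [3, 13, 4]. Compare to given [3, 14, 4]: they differ at index 1: given 14, correct 13, so answer: No

No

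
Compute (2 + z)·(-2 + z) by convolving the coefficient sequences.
Ascending coefficients: a = [2, 1], b = [-2, 1]. c[0] = 2×-2 = -4; c[1] = 2×1 + 1×-2 = 0; c[2] = 1×1 = 1. Result coefficients: [-4, 0, 1] → -4 + z^2

-4 + z^2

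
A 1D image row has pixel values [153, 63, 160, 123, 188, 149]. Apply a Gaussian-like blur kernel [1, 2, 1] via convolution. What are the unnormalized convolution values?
Convolve image row [153, 63, 160, 123, 188, 149] with kernel [1, 2, 1]: y[0] = 153×1 = 153; y[1] = 153×2 + 63×1 = 369; y[2] = 153×1 + 63×2 + 160×1 = 439; y[3] = 63×1 + 160×2 + 123×1 = 506; y[4] = 160×1 + 123×2 + 188×1 = 594; y[5] = 123×1 + 188×2 + 149×1 = 648; y[6] = 188×1 + 149×2 = 486; y[7] = 149×1 = 149 → [153, 369, 439, 506, 594, 648, 486, 149]. Normalization factor = sum(kernel) = 4.

[153, 369, 439, 506, 594, 648, 486, 149]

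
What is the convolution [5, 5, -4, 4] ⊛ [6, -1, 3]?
y[0] = 5×6 = 30; y[1] = 5×-1 + 5×6 = 25; y[2] = 5×3 + 5×-1 + -4×6 = -14; y[3] = 5×3 + -4×-1 + 4×6 = 43; y[4] = -4×3 + 4×-1 = -16; y[5] = 4×3 = 12

[30, 25, -14, 43, -16, 12]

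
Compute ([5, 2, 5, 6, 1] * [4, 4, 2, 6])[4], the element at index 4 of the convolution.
Use y[k] = Σ_i a[i]·b[k-i] at k=4. y[4] = 2×6 + 5×2 + 6×4 + 1×4 = 50

50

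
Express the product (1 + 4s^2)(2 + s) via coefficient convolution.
Ascending coefficients: a = [1, 0, 4], b = [2, 1]. c[0] = 1×2 = 2; c[1] = 1×1 + 0×2 = 1; c[2] = 0×1 + 4×2 = 8; c[3] = 4×1 = 4. Result coefficients: [2, 1, 8, 4] → 2 + s + 8s^2 + 4s^3

2 + s + 8s^2 + 4s^3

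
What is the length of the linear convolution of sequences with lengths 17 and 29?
Linear/full convolution length: m + n - 1 = 17 + 29 - 1 = 45

45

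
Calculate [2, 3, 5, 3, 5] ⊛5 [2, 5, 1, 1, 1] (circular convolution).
Use y[k] = Σ_j u[j]·v[(k-j) mod 5]. y[0] = 2×2 + 3×1 + 5×1 + 3×1 + 5×5 = 40; y[1] = 2×5 + 3×2 + 5×1 + 3×1 + 5×1 = 29; y[2] = 2×1 + 3×5 + 5×2 + 3×1 + 5×1 = 35; y[3] = 2×1 + 3×1 + 5×5 + 3×2 + 5×1 = 41; y[4] = 2×1 + 3×1 + 5×1 + 3×5 + 5×2 = 35. Result: [40, 29, 35, 41, 35]

[40, 29, 35, 41, 35]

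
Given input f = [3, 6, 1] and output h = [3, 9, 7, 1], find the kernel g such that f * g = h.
Output length 4 = len(f) + len(g) - 1 ⇒ len(g) = 2. Solve g forward using g[k] = (h[k] - Σ_{i≥1} f[i]·g[k-i]) / f[0]: g[0] = h[0] / f[0] = 3 / 3 = 1; g[1] = (h[1] - 6×1) / f[0] = (9 - 6×1) / 3 = 1. So g = [1, 1]. Forward-check [3, 6, 1] * [1, 1]: h[0] = 3×1 = 3; h[1] = 3×1 + 6×1 = 9; h[2] = 6×1 + 1×1 = 7; h[3] = 1×1 = 1 → [3, 9, 7, 1] ✓

[1, 1]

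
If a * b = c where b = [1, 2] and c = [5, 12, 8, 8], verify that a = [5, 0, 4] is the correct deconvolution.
Forward-compute [5, 0, 4] * [1, 2]: c[0] = 5×1 = 5; c[1] = 5×2 + 0×1 = 10; c[2] = 0×2 + 4×1 = 4; c[3] = 4×2 = 8 → [5, 10, 4, 8]. Does not match given c = [5, 12, 8, 8].

Not verified. [5, 0, 4] * [1, 2] = [5, 10, 4, 8], which differs from [5, 12, 8, 8] at index 1.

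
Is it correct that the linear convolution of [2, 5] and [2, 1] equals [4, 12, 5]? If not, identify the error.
Recompute linear convolution of [2, 5] and [2, 1]: y[0] = 2×2 = 4; y[1] = 2×1 + 5×2 = 12; y[2] = 5×1 = 5 → [4, 12, 5]. Given [4, 12, 5] matches, so answer: Yes

Yes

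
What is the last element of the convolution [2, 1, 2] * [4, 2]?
Use y[k] = Σ_i a[i]·b[k-i] at k=3. y[3] = 2×2 = 4

4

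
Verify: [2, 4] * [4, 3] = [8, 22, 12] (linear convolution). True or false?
Recompute linear convolution of [2, 4] and [4, 3]: y[0] = 2×4 = 8; y[1] = 2×3 + 4×4 = 22; y[2] = 4×3 = 12 → [8, 22, 12]. Given [8, 22, 12] matches, so answer: Yes

Yes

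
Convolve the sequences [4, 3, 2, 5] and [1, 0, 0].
y[0] = 4×1 = 4; y[1] = 4×0 + 3×1 = 3; y[2] = 4×0 + 3×0 + 2×1 = 2; y[3] = 3×0 + 2×0 + 5×1 = 5; y[4] = 2×0 + 5×0 = 0; y[5] = 5×0 = 0

[4, 3, 2, 5, 0, 0]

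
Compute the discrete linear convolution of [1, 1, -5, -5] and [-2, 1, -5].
y[0] = 1×-2 = -2; y[1] = 1×1 + 1×-2 = -1; y[2] = 1×-5 + 1×1 + -5×-2 = 6; y[3] = 1×-5 + -5×1 + -5×-2 = 0; y[4] = -5×-5 + -5×1 = 20; y[5] = -5×-5 = 25

[-2, -1, 6, 0, 20, 25]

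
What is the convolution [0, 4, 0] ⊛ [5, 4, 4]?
y[0] = 0×5 = 0; y[1] = 0×4 + 4×5 = 20; y[2] = 0×4 + 4×4 + 0×5 = 16; y[3] = 4×4 + 0×4 = 16; y[4] = 0×4 = 0

[0, 20, 16, 16, 0]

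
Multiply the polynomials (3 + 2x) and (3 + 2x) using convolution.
Ascending coefficients: a = [3, 2], b = [3, 2]. c[0] = 3×3 = 9; c[1] = 3×2 + 2×3 = 12; c[2] = 2×2 = 4. Result coefficients: [9, 12, 4] → 9 + 12x + 4x^2

9 + 12x + 4x^2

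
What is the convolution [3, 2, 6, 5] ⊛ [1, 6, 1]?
y[0] = 3×1 = 3; y[1] = 3×6 + 2×1 = 20; y[2] = 3×1 + 2×6 + 6×1 = 21; y[3] = 2×1 + 6×6 + 5×1 = 43; y[4] = 6×1 + 5×6 = 36; y[5] = 5×1 = 5

[3, 20, 21, 43, 36, 5]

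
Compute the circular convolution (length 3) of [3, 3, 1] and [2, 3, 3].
Use y[k] = Σ_j u[j]·v[(k-j) mod 3]. y[0] = 3×2 + 3×3 + 1×3 = 18; y[1] = 3×3 + 3×2 + 1×3 = 18; y[2] = 3×3 + 3×3 + 1×2 = 20. Result: [18, 18, 20]

[18, 18, 20]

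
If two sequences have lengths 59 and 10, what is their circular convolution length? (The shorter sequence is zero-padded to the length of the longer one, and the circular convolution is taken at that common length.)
Circular convolution (zero-padding the shorter input) has length max(m, n) = max(59, 10) = 59

59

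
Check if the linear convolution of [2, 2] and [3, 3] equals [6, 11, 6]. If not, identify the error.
Recompute linear convolution of [2, 2] and [3, 3]: y[0] = 2×3 = 6; y[1] = 2×3 + 2×3 = 12; y[2] = 2×3 = 6 → [6, 12, 6]. Compare to given [6, 11, 6]: they differ at index 1: given 11, correct 12, so answer: No

No. Error at index 1: given 11, correct 12.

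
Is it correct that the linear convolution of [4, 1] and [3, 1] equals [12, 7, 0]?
Recompute linear convolution of [4, 1] and [3, 1]: y[0] = 4×3 = 12; y[1] = 4×1 + 1×3 = 7; y[2] = 1×1 = 1 → [12, 7, 1]. Compare to given [12, 7, 0]: they differ at index 2: given 0, correct 1, so answer: No

No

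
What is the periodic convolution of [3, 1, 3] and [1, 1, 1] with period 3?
Use y[k] = Σ_j a[j]·b[(k-j) mod 3]. y[0] = 3×1 + 1×1 + 3×1 = 7; y[1] = 3×1 + 1×1 + 3×1 = 7; y[2] = 3×1 + 1×1 + 3×1 = 7. Result: [7, 7, 7]

[7, 7, 7]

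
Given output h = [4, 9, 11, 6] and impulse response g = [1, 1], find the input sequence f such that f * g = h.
Deconvolve h=[4, 9, 11, 6] by g=[1, 1]. Since g[0]=1, solve forward: f[0] = h[0] / 1 = 4; f[1] = (h[1] - 4×1) / 1 = 5; f[2] = (h[2] - 5×1) / 1 = 6. So f = [4, 5, 6]. Check by forward convolution: h[0] = 4×1 = 4; h[1] = 4×1 + 5×1 = 9; h[2] = 5×1 + 6×1 = 11; h[3] = 6×1 = 6

[4, 5, 6]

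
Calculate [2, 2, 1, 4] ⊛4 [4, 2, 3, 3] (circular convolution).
Use y[k] = Σ_j f[j]·g[(k-j) mod 4]. y[0] = 2×4 + 2×3 + 1×3 + 4×2 = 25; y[1] = 2×2 + 2×4 + 1×3 + 4×3 = 27; y[2] = 2×3 + 2×2 + 1×4 + 4×3 = 26; y[3] = 2×3 + 2×3 + 1×2 + 4×4 = 30. Result: [25, 27, 26, 30]

[25, 27, 26, 30]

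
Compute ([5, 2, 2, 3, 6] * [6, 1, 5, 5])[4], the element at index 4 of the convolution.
Use y[k] = Σ_i a[i]·b[k-i] at k=4. y[4] = 2×5 + 2×5 + 3×1 + 6×6 = 59

59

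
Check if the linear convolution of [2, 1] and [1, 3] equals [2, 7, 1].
Recompute linear convolution of [2, 1] and [1, 3]: y[0] = 2×1 = 2; y[1] = 2×3 + 1×1 = 7; y[2] = 1×3 = 3 → [2, 7, 3]. Compare to given [2, 7, 1]: they differ at index 2: given 1, correct 3, so answer: No

No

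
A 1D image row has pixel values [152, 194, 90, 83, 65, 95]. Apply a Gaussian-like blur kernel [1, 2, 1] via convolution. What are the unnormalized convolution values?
Convolve image row [152, 194, 90, 83, 65, 95] with kernel [1, 2, 1]: y[0] = 152×1 = 152; y[1] = 152×2 + 194×1 = 498; y[2] = 152×1 + 194×2 + 90×1 = 630; y[3] = 194×1 + 90×2 + 83×1 = 457; y[4] = 90×1 + 83×2 + 65×1 = 321; y[5] = 83×1 + 65×2 + 95×1 = 308; y[6] = 65×1 + 95×2 = 255; y[7] = 95×1 = 95 → [152, 498, 630, 457, 321, 308, 255, 95]. Normalization factor = sum(kernel) = 4.

[152, 498, 630, 457, 321, 308, 255, 95]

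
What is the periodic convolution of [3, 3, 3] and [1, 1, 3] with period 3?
Use y[k] = Σ_j u[j]·v[(k-j) mod 3]. y[0] = 3×1 + 3×3 + 3×1 = 15; y[1] = 3×1 + 3×1 + 3×3 = 15; y[2] = 3×3 + 3×1 + 3×1 = 15. Result: [15, 15, 15]

[15, 15, 15]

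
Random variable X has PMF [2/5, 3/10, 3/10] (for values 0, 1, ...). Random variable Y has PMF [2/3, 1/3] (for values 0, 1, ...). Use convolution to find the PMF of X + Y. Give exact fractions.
P(X+Y=k) = Σ_i P(X=i)·P(Y=k-i) — a convolution of [2/5, 3/10, 3/10] and [2/3, 1/3]. P(X+Y=0) = (2/5)×(2/3) = 4/15; P(X+Y=1) = (2/5)×(1/3) + (3/10)×(2/3) = 2/15 + 1/5 = 1/3; P(X+Y=2) = (3/10)×(1/3) + (3/10)×(2/3) = 1/10 + 1/5 = 3/10; P(X+Y=3) = (3/10)×(1/3) = 1/10. PMF: [4/15, 1/3, 3/10, 1/10] (sums to 1 ✓)

[4/15, 1/3, 3/10, 1/10]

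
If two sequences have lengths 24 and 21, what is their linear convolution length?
Linear/full convolution length: m + n - 1 = 24 + 21 - 1 = 44

44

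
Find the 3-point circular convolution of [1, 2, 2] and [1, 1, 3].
Use y[k] = Σ_j s[j]·t[(k-j) mod 3]. y[0] = 1×1 + 2×3 + 2×1 = 9; y[1] = 1×1 + 2×1 + 2×3 = 9; y[2] = 1×3 + 2×1 + 2×1 = 7. Result: [9, 9, 7]

[9, 9, 7]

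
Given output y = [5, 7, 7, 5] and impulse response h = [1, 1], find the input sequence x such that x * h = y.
Deconvolve y=[5, 7, 7, 5] by h=[1, 1]. Since h[0]=1, solve forward: x[0] = y[0] / 1 = 5; x[1] = (y[1] - 5×1) / 1 = 2; x[2] = (y[2] - 2×1) / 1 = 5. So x = [5, 2, 5]. Check by forward convolution: y[0] = 5×1 = 5; y[1] = 5×1 + 2×1 = 7; y[2] = 2×1 + 5×1 = 7; y[3] = 5×1 = 5

[5, 2, 5]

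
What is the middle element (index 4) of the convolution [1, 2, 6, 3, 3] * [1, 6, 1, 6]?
Use y[k] = Σ_i a[i]·b[k-i] at k=4. y[4] = 2×6 + 6×1 + 3×6 + 3×1 = 39

39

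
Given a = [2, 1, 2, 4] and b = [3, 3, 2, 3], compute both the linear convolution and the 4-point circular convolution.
Linear: y_lin[0] = 2×3 = 6; y_lin[1] = 2×3 + 1×3 = 9; y_lin[2] = 2×2 + 1×3 + 2×3 = 13; y_lin[3] = 2×3 + 1×2 + 2×3 + 4×3 = 26; y_lin[4] = 1×3 + 2×2 + 4×3 = 19; y_lin[5] = 2×3 + 4×2 = 14; y_lin[6] = 4×3 = 12 → [6, 9, 13, 26, 19, 14, 12]. Circular (length 4): y[0] = 2×3 + 1×3 + 2×2 + 4×3 = 25; y[1] = 2×3 + 1×3 + 2×3 + 4×2 = 23; y[2] = 2×2 + 1×3 + 2×3 + 4×3 = 25; y[3] = 2×3 + 1×2 + 2×3 + 4×3 = 26 → [25, 23, 25, 26]

Linear: [6, 9, 13, 26, 19, 14, 12], Circular: [25, 23, 25, 26]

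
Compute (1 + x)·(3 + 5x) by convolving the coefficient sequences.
Ascending coefficients: a = [1, 1], b = [3, 5]. c[0] = 1×3 = 3; c[1] = 1×5 + 1×3 = 8; c[2] = 1×5 = 5. Result coefficients: [3, 8, 5] → 3 + 8x + 5x^2

3 + 8x + 5x^2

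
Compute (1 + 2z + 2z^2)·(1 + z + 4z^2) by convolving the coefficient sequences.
Ascending coefficients: a = [1, 2, 2], b = [1, 1, 4]. c[0] = 1×1 = 1; c[1] = 1×1 + 2×1 = 3; c[2] = 1×4 + 2×1 + 2×1 = 8; c[3] = 2×4 + 2×1 = 10; c[4] = 2×4 = 8. Result coefficients: [1, 3, 8, 10, 8] → 1 + 3z + 8z^2 + 10z^3 + 8z^4

1 + 3z + 8z^2 + 10z^3 + 8z^4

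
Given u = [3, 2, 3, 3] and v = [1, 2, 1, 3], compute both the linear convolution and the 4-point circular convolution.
Linear: y_lin[0] = 3×1 = 3; y_lin[1] = 3×2 + 2×1 = 8; y_lin[2] = 3×1 + 2×2 + 3×1 = 10; y_lin[3] = 3×3 + 2×1 + 3×2 + 3×1 = 20; y_lin[4] = 2×3 + 3×1 + 3×2 = 15; y_lin[5] = 3×3 + 3×1 = 12; y_lin[6] = 3×3 = 9 → [3, 8, 10, 20, 15, 12, 9]. Circular (length 4): y[0] = 3×1 + 2×3 + 3×1 + 3×2 = 18; y[1] = 3×2 + 2×1 + 3×3 + 3×1 = 20; y[2] = 3×1 + 2×2 + 3×1 + 3×3 = 19; y[3] = 3×3 + 2×1 + 3×2 + 3×1 = 20 → [18, 20, 19, 20]

Linear: [3, 8, 10, 20, 15, 12, 9], Circular: [18, 20, 19, 20]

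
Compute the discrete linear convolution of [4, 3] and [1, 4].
y[0] = 4×1 = 4; y[1] = 4×4 + 3×1 = 19; y[2] = 3×4 = 12

[4, 19, 12]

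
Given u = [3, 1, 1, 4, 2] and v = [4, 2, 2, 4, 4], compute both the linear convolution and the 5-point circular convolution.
Linear: y_lin[0] = 3×4 = 12; y_lin[1] = 3×2 + 1×4 = 10; y_lin[2] = 3×2 + 1×2 + 1×4 = 12; y_lin[3] = 3×4 + 1×2 + 1×2 + 4×4 = 32; y_lin[4] = 3×4 + 1×4 + 1×2 + 4×2 + 2×4 = 34; y_lin[5] = 1×4 + 1×4 + 4×2 + 2×2 = 20; y_lin[6] = 1×4 + 4×4 + 2×2 = 24; y_lin[7] = 4×4 + 2×4 = 24; y_lin[8] = 2×4 = 8 → [12, 10, 12, 32, 34, 20, 24, 24, 8]. Circular (length 5): y[0] = 3×4 + 1×4 + 1×4 + 4×2 + 2×2 = 32; y[1] = 3×2 + 1×4 + 1×4 + 4×4 + 2×2 = 34; y[2] = 3×2 + 1×2 + 1×4 + 4×4 + 2×4 = 36; y[3] = 3×4 + 1×2 + 1×2 + 4×4 + 2×4 = 40; y[4] = 3×4 + 1×4 + 1×2 + 4×2 + 2×4 = 34 → [32, 34, 36, 40, 34]

Linear: [12, 10, 12, 32, 34, 20, 24, 24, 8], Circular: [32, 34, 36, 40, 34]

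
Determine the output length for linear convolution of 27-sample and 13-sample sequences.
Linear/full convolution length: m + n - 1 = 27 + 13 - 1 = 39

39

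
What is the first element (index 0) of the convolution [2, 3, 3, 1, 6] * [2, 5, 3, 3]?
Use y[k] = Σ_i a[i]·b[k-i] at k=0. y[0] = 2×2 = 4

4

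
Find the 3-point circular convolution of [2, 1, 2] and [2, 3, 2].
Use y[k] = Σ_j x[j]·h[(k-j) mod 3]. y[0] = 2×2 + 1×2 + 2×3 = 12; y[1] = 2×3 + 1×2 + 2×2 = 12; y[2] = 2×2 + 1×3 + 2×2 = 11. Result: [12, 12, 11]

[12, 12, 11]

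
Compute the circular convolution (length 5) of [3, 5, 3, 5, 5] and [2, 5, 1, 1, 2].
Use y[k] = Σ_j s[j]·t[(k-j) mod 5]. y[0] = 3×2 + 5×2 + 3×1 + 5×1 + 5×5 = 49; y[1] = 3×5 + 5×2 + 3×2 + 5×1 + 5×1 = 41; y[2] = 3×1 + 5×5 + 3×2 + 5×2 + 5×1 = 49; y[3] = 3×1 + 5×1 + 3×5 + 5×2 + 5×2 = 43; y[4] = 3×2 + 5×1 + 3×1 + 5×5 + 5×2 = 49. Result: [49, 41, 49, 43, 49]

[49, 41, 49, 43, 49]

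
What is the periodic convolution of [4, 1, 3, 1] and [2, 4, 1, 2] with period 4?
Use y[k] = Σ_j a[j]·b[(k-j) mod 4]. y[0] = 4×2 + 1×2 + 3×1 + 1×4 = 17; y[1] = 4×4 + 1×2 + 3×2 + 1×1 = 25; y[2] = 4×1 + 1×4 + 3×2 + 1×2 = 16; y[3] = 4×2 + 1×1 + 3×4 + 1×2 = 23. Result: [17, 25, 16, 23]

[17, 25, 16, 23]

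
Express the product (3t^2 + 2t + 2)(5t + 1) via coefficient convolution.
Ascending coefficients: a = [2, 2, 3], b = [1, 5]. c[0] = 2×1 = 2; c[1] = 2×5 + 2×1 = 12; c[2] = 2×5 + 3×1 = 13; c[3] = 3×5 = 15. Result coefficients: [2, 12, 13, 15] → 15t^3 + 13t^2 + 12t + 2

15t^3 + 13t^2 + 12t + 2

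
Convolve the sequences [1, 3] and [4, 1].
y[0] = 1×4 = 4; y[1] = 1×1 + 3×4 = 13; y[2] = 3×1 = 3

[4, 13, 3]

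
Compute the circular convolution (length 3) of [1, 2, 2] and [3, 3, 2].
Use y[k] = Σ_j s[j]·t[(k-j) mod 3]. y[0] = 1×3 + 2×2 + 2×3 = 13; y[1] = 1×3 + 2×3 + 2×2 = 13; y[2] = 1×2 + 2×3 + 2×3 = 14. Result: [13, 13, 14]

[13, 13, 14]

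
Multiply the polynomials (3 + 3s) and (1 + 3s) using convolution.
Ascending coefficients: a = [3, 3], b = [1, 3]. c[0] = 3×1 = 3; c[1] = 3×3 + 3×1 = 12; c[2] = 3×3 = 9. Result coefficients: [3, 12, 9] → 3 + 12s + 9s^2

3 + 12s + 9s^2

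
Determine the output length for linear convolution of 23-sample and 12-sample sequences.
Linear/full convolution length: m + n - 1 = 23 + 12 - 1 = 34

34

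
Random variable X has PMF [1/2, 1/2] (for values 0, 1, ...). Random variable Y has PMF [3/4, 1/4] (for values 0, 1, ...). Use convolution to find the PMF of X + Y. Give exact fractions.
P(X+Y=k) = Σ_i P(X=i)·P(Y=k-i) — a convolution of [1/2, 1/2] and [3/4, 1/4]. P(X+Y=0) = (1/2)×(3/4) = 3/8; P(X+Y=1) = (1/2)×(1/4) + (1/2)×(3/4) = 1/8 + 3/8 = 1/2; P(X+Y=2) = (1/2)×(1/4) = 1/8. PMF: [3/8, 1/2, 1/8] (sums to 1 ✓)

[3/8, 1/2, 1/8]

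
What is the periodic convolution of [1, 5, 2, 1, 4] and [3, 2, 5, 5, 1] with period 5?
Use y[k] = Σ_j a[j]·b[(k-j) mod 5]. y[0] = 1×3 + 5×1 + 2×5 + 1×5 + 4×2 = 31; y[1] = 1×2 + 5×3 + 2×1 + 1×5 + 4×5 = 44; y[2] = 1×5 + 5×2 + 2×3 + 1×1 + 4×5 = 42; y[3] = 1×5 + 5×5 + 2×2 + 1×3 + 4×1 = 41; y[4] = 1×1 + 5×5 + 2×5 + 1×2 + 4×3 = 50. Result: [31, 44, 42, 41, 50]

[31, 44, 42, 41, 50]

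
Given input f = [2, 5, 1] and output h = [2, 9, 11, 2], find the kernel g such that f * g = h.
Output length 4 = len(f) + len(g) - 1 ⇒ len(g) = 2. Solve g forward using g[k] = (h[k] - Σ_{i≥1} f[i]·g[k-i]) / f[0]: g[0] = h[0] / f[0] = 2 / 2 = 1; g[1] = (h[1] - 5×1) / f[0] = (9 - 5×1) / 2 = 2. So g = [1, 2]. Forward-check [2, 5, 1] * [1, 2]: h[0] = 2×1 = 2; h[1] = 2×2 + 5×1 = 9; h[2] = 5×2 + 1×1 = 11; h[3] = 1×2 = 2 → [2, 9, 11, 2] ✓

[1, 2]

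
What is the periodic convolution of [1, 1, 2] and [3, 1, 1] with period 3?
Use y[k] = Σ_j s[j]·t[(k-j) mod 3]. y[0] = 1×3 + 1×1 + 2×1 = 6; y[1] = 1×1 + 1×3 + 2×1 = 6; y[2] = 1×1 + 1×1 + 2×3 = 8. Result: [6, 6, 8]

[6, 6, 8]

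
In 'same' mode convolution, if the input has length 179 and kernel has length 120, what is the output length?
'Same' mode returns an output with the same length as the input: 179

179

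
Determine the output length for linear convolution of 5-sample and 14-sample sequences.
Linear/full convolution length: m + n - 1 = 5 + 14 - 1 = 18

18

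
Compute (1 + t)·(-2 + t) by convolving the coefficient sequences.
Ascending coefficients: a = [1, 1], b = [-2, 1]. c[0] = 1×-2 = -2; c[1] = 1×1 + 1×-2 = -1; c[2] = 1×1 = 1. Result coefficients: [-2, -1, 1] → -2 - t + t^2

-2 - t + t^2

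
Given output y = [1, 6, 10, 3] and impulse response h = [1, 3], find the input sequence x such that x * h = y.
Deconvolve y=[1, 6, 10, 3] by h=[1, 3]. Since h[0]=1, solve forward: x[0] = y[0] / 1 = 1; x[1] = (y[1] - 1×3) / 1 = 3; x[2] = (y[2] - 3×3) / 1 = 1. So x = [1, 3, 1]. Check by forward convolution: y[0] = 1×1 = 1; y[1] = 1×3 + 3×1 = 6; y[2] = 3×3 + 1×1 = 10; y[3] = 1×3 = 3

[1, 3, 1]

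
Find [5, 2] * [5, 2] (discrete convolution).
y[0] = 5×5 = 25; y[1] = 5×2 + 2×5 = 20; y[2] = 2×2 = 4

[25, 20, 4]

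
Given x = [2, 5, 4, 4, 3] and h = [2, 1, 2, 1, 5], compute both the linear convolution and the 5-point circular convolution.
Linear: y_lin[0] = 2×2 = 4; y_lin[1] = 2×1 + 5×2 = 12; y_lin[2] = 2×2 + 5×1 + 4×2 = 17; y_lin[3] = 2×1 + 5×2 + 4×1 + 4×2 = 24; y_lin[4] = 2×5 + 5×1 + 4×2 + 4×1 + 3×2 = 33; y_lin[5] = 5×5 + 4×1 + 4×2 + 3×1 = 40; y_lin[6] = 4×5 + 4×1 + 3×2 = 30; y_lin[7] = 4×5 + 3×1 = 23; y_lin[8] = 3×5 = 15 → [4, 12, 17, 24, 33, 40, 30, 23, 15]. Circular (length 5): y[0] = 2×2 + 5×5 + 4×1 + 4×2 + 3×1 = 44; y[1] = 2×1 + 5×2 + 4×5 + 4×1 + 3×2 = 42; y[2] = 2×2 + 5×1 + 4×2 + 4×5 + 3×1 = 40; y[3] = 2×1 + 5×2 + 4×1 + 4×2 + 3×5 = 39; y[4] = 2×5 + 5×1 + 4×2 + 4×1 + 3×2 = 33 → [44, 42, 40, 39, 33]

Linear: [4, 12, 17, 24, 33, 40, 30, 23, 15], Circular: [44, 42, 40, 39, 33]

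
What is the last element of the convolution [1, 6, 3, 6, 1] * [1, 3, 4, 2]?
Use y[k] = Σ_i a[i]·b[k-i] at k=7. y[7] = 1×2 = 2

2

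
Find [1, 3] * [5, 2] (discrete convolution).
y[0] = 1×5 = 5; y[1] = 1×2 + 3×5 = 17; y[2] = 3×2 = 6

[5, 17, 6]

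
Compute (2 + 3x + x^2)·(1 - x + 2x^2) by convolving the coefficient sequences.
Ascending coefficients: a = [2, 3, 1], b = [1, -1, 2]. c[0] = 2×1 = 2; c[1] = 2×-1 + 3×1 = 1; c[2] = 2×2 + 3×-1 + 1×1 = 2; c[3] = 3×2 + 1×-1 = 5; c[4] = 1×2 = 2. Result coefficients: [2, 1, 2, 5, 2] → 2 + x + 2x^2 + 5x^3 + 2x^4

2 + x + 2x^2 + 5x^3 + 2x^4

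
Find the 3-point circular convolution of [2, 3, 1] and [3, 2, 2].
Use y[k] = Σ_j u[j]·v[(k-j) mod 3]. y[0] = 2×3 + 3×2 + 1×2 = 14; y[1] = 2×2 + 3×3 + 1×2 = 15; y[2] = 2×2 + 3×2 + 1×3 = 13. Result: [14, 15, 13]

[14, 15, 13]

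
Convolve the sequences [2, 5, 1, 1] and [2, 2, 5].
y[0] = 2×2 = 4; y[1] = 2×2 + 5×2 = 14; y[2] = 2×5 + 5×2 + 1×2 = 22; y[3] = 5×5 + 1×2 + 1×2 = 29; y[4] = 1×5 + 1×2 = 7; y[5] = 1×5 = 5

[4, 14, 22, 29, 7, 5]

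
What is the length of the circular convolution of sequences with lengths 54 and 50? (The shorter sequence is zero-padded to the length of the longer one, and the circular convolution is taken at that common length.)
Circular convolution (zero-padding the shorter input) has length max(m, n) = max(54, 50) = 54

54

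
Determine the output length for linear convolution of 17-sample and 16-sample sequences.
Linear/full convolution length: m + n - 1 = 17 + 16 - 1 = 32

32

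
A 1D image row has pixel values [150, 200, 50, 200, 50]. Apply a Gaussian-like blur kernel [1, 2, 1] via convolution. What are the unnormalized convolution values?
Convolve image row [150, 200, 50, 200, 50] with kernel [1, 2, 1]: y[0] = 150×1 = 150; y[1] = 150×2 + 200×1 = 500; y[2] = 150×1 + 200×2 + 50×1 = 600; y[3] = 200×1 + 50×2 + 200×1 = 500; y[4] = 50×1 + 200×2 + 50×1 = 500; y[5] = 200×1 + 50×2 = 300; y[6] = 50×1 = 50 → [150, 500, 600, 500, 500, 300, 50]. Normalization factor = sum(kernel) = 4.

[150, 500, 600, 500, 500, 300, 50]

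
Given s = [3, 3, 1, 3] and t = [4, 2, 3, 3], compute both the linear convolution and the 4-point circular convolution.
Linear: y_lin[0] = 3×4 = 12; y_lin[1] = 3×2 + 3×4 = 18; y_lin[2] = 3×3 + 3×2 + 1×4 = 19; y_lin[3] = 3×3 + 3×3 + 1×2 + 3×4 = 32; y_lin[4] = 3×3 + 1×3 + 3×2 = 18; y_lin[5] = 1×3 + 3×3 = 12; y_lin[6] = 3×3 = 9 → [12, 18, 19, 32, 18, 12, 9]. Circular (length 4): y[0] = 3×4 + 3×3 + 1×3 + 3×2 = 30; y[1] = 3×2 + 3×4 + 1×3 + 3×3 = 30; y[2] = 3×3 + 3×2 + 1×4 + 3×3 = 28; y[3] = 3×3 + 3×3 + 1×2 + 3×4 = 32 → [30, 30, 28, 32]

Linear: [12, 18, 19, 32, 18, 12, 9], Circular: [30, 30, 28, 32]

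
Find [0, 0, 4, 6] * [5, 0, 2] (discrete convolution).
y[0] = 0×5 = 0; y[1] = 0×0 + 0×5 = 0; y[2] = 0×2 + 0×0 + 4×5 = 20; y[3] = 0×2 + 4×0 + 6×5 = 30; y[4] = 4×2 + 6×0 = 8; y[5] = 6×2 = 12

[0, 0, 20, 30, 8, 12]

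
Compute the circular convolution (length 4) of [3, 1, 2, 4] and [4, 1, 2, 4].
Use y[k] = Σ_j f[j]·g[(k-j) mod 4]. y[0] = 3×4 + 1×4 + 2×2 + 4×1 = 24; y[1] = 3×1 + 1×4 + 2×4 + 4×2 = 23; y[2] = 3×2 + 1×1 + 2×4 + 4×4 = 31; y[3] = 3×4 + 1×2 + 2×1 + 4×4 = 32. Result: [24, 23, 31, 32]

[24, 23, 31, 32]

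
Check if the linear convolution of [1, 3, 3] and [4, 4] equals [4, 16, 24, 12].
Recompute linear convolution of [1, 3, 3] and [4, 4]: y[0] = 1×4 = 4; y[1] = 1×4 + 3×4 = 16; y[2] = 3×4 + 3×4 = 24; y[3] = 3×4 = 12 → [4, 16, 24, 12]. Given [4, 16, 24, 12] matches, so answer: Yes

Yes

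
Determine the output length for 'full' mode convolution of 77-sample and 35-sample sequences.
Linear/full convolution length: m + n - 1 = 77 + 35 - 1 = 111

111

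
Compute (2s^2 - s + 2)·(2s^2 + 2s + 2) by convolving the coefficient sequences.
Ascending coefficients: a = [2, -1, 2], b = [2, 2, 2]. c[0] = 2×2 = 4; c[1] = 2×2 + -1×2 = 2; c[2] = 2×2 + -1×2 + 2×2 = 6; c[3] = -1×2 + 2×2 = 2; c[4] = 2×2 = 4. Result coefficients: [4, 2, 6, 2, 4] → 4s^4 + 2s^3 + 6s^2 + 2s + 4

4s^4 + 2s^3 + 6s^2 + 2s + 4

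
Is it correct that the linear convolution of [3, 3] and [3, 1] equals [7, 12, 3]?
Recompute linear convolution of [3, 3] and [3, 1]: y[0] = 3×3 = 9; y[1] = 3×1 + 3×3 = 12; y[2] = 3×1 = 3 → [9, 12, 3]. Compare to given [7, 12, 3]: they differ at index 0: given 7, correct 9, so answer: No

No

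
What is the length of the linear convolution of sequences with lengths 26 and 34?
Linear/full convolution length: m + n - 1 = 26 + 34 - 1 = 59

59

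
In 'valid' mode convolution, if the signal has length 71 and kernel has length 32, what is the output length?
'Valid' mode counts only positions where the kernel fully overlaps the signal: m - n + 1 = 71 - 32 + 1 = 40

40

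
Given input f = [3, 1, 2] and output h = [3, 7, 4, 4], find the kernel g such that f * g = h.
Output length 4 = len(f) + len(g) - 1 ⇒ len(g) = 2. Solve g forward using g[k] = (h[k] - Σ_{i≥1} f[i]·g[k-i]) / f[0]: g[0] = h[0] / f[0] = 3 / 3 = 1; g[1] = (h[1] - 1×1) / f[0] = (7 - 1×1) / 3 = 2. So g = [1, 2]. Forward-check [3, 1, 2] * [1, 2]: h[0] = 3×1 = 3; h[1] = 3×2 + 1×1 = 7; h[2] = 1×2 + 2×1 = 4; h[3] = 2×2 = 4 → [3, 7, 4, 4] ✓

[1, 2]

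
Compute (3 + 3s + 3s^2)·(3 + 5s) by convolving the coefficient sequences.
Ascending coefficients: a = [3, 3, 3], b = [3, 5]. c[0] = 3×3 = 9; c[1] = 3×5 + 3×3 = 24; c[2] = 3×5 + 3×3 = 24; c[3] = 3×5 = 15. Result coefficients: [9, 24, 24, 15] → 9 + 24s + 24s^2 + 15s^3

9 + 24s + 24s^2 + 15s^3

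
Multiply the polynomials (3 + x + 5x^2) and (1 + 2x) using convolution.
Ascending coefficients: a = [3, 1, 5], b = [1, 2]. c[0] = 3×1 = 3; c[1] = 3×2 + 1×1 = 7; c[2] = 1×2 + 5×1 = 7; c[3] = 5×2 = 10. Result coefficients: [3, 7, 7, 10] → 3 + 7x + 7x^2 + 10x^3

3 + 7x + 7x^2 + 10x^3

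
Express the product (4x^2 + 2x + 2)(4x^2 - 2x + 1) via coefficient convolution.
Ascending coefficients: a = [2, 2, 4], b = [1, -2, 4]. c[0] = 2×1 = 2; c[1] = 2×-2 + 2×1 = -2; c[2] = 2×4 + 2×-2 + 4×1 = 8; c[3] = 2×4 + 4×-2 = 0; c[4] = 4×4 = 16. Result coefficients: [2, -2, 8, 0, 16] → 16x^4 + 8x^2 - 2x + 2

16x^4 + 8x^2 - 2x + 2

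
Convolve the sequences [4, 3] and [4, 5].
y[0] = 4×4 = 16; y[1] = 4×5 + 3×4 = 32; y[2] = 3×5 = 15

[16, 32, 15]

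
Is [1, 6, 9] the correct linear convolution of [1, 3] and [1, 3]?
Recompute linear convolution of [1, 3] and [1, 3]: y[0] = 1×1 = 1; y[1] = 1×3 + 3×1 = 6; y[2] = 3×3 = 9 → [1, 6, 9]. Given [1, 6, 9] matches, so answer: Yes

Yes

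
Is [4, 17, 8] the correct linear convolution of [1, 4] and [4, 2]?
Recompute linear convolution of [1, 4] and [4, 2]: y[0] = 1×4 = 4; y[1] = 1×2 + 4×4 = 18; y[2] = 4×2 = 8 → [4, 18, 8]. Compare to given [4, 17, 8]: they differ at index 1: given 17, correct 18, so answer: No

No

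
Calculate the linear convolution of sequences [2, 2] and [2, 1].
y[0] = 2×2 = 4; y[1] = 2×1 + 2×2 = 6; y[2] = 2×1 = 2

[4, 6, 2]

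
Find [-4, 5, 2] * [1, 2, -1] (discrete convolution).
y[0] = -4×1 = -4; y[1] = -4×2 + 5×1 = -3; y[2] = -4×-1 + 5×2 + 2×1 = 16; y[3] = 5×-1 + 2×2 = -1; y[4] = 2×-1 = -2

[-4, -3, 16, -1, -2]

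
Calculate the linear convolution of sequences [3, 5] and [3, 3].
y[0] = 3×3 = 9; y[1] = 3×3 + 5×3 = 24; y[2] = 5×3 = 15

[9, 24, 15]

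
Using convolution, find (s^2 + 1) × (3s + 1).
Ascending coefficients: a = [1, 0, 1], b = [1, 3]. c[0] = 1×1 = 1; c[1] = 1×3 + 0×1 = 3; c[2] = 0×3 + 1×1 = 1; c[3] = 1×3 = 3. Result coefficients: [1, 3, 1, 3] → 3s^3 + s^2 + 3s + 1

3s^3 + s^2 + 3s + 1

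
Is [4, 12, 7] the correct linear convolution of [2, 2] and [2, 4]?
Recompute linear convolution of [2, 2] and [2, 4]: y[0] = 2×2 = 4; y[1] = 2×4 + 2×2 = 12; y[2] = 2×4 = 8 → [4, 12, 8]. Compare to given [4, 12, 7]: they differ at index 2: given 7, correct 8, so answer: No

No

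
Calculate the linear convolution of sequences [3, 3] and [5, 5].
y[0] = 3×5 = 15; y[1] = 3×5 + 3×5 = 30; y[2] = 3×5 = 15

[15, 30, 15]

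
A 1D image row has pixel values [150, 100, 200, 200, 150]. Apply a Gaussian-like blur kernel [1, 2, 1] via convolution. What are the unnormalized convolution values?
Convolve image row [150, 100, 200, 200, 150] with kernel [1, 2, 1]: y[0] = 150×1 = 150; y[1] = 150×2 + 100×1 = 400; y[2] = 150×1 + 100×2 + 200×1 = 550; y[3] = 100×1 + 200×2 + 200×1 = 700; y[4] = 200×1 + 200×2 + 150×1 = 750; y[5] = 200×1 + 150×2 = 500; y[6] = 150×1 = 150 → [150, 400, 550, 700, 750, 500, 150]. Normalization factor = sum(kernel) = 4.

[150, 400, 550, 700, 750, 500, 150]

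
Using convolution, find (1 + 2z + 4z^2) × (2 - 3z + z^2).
Ascending coefficients: a = [1, 2, 4], b = [2, -3, 1]. c[0] = 1×2 = 2; c[1] = 1×-3 + 2×2 = 1; c[2] = 1×1 + 2×-3 + 4×2 = 3; c[3] = 2×1 + 4×-3 = -10; c[4] = 4×1 = 4. Result coefficients: [2, 1, 3, -10, 4] → 2 + z + 3z^2 - 10z^3 + 4z^4

2 + z + 3z^2 - 10z^3 + 4z^4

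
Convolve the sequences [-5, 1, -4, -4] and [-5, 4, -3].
y[0] = -5×-5 = 25; y[1] = -5×4 + 1×-5 = -25; y[2] = -5×-3 + 1×4 + -4×-5 = 39; y[3] = 1×-3 + -4×4 + -4×-5 = 1; y[4] = -4×-3 + -4×4 = -4; y[5] = -4×-3 = 12

[25, -25, 39, 1, -4, 12]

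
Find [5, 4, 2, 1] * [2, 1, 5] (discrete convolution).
y[0] = 5×2 = 10; y[1] = 5×1 + 4×2 = 13; y[2] = 5×5 + 4×1 + 2×2 = 33; y[3] = 4×5 + 2×1 + 1×2 = 24; y[4] = 2×5 + 1×1 = 11; y[5] = 1×5 = 5

[10, 13, 33, 24, 11, 5]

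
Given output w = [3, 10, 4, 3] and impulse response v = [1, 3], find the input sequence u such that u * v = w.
Deconvolve w=[3, 10, 4, 3] by v=[1, 3]. Since v[0]=1, solve forward: u[0] = w[0] / 1 = 3; u[1] = (w[1] - 3×3) / 1 = 1; u[2] = (w[2] - 1×3) / 1 = 1. So u = [3, 1, 1]. Check by forward convolution: w[0] = 3×1 = 3; w[1] = 3×3 + 1×1 = 10; w[2] = 1×3 + 1×1 = 4; w[3] = 1×3 = 3

[3, 1, 1]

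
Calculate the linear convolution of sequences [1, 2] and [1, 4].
y[0] = 1×1 = 1; y[1] = 1×4 + 2×1 = 6; y[2] = 2×4 = 8

[1, 6, 8]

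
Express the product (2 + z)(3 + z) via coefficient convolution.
Ascending coefficients: a = [2, 1], b = [3, 1]. c[0] = 2×3 = 6; c[1] = 2×1 + 1×3 = 5; c[2] = 1×1 = 1. Result coefficients: [6, 5, 1] → 6 + 5z + z^2

6 + 5z + z^2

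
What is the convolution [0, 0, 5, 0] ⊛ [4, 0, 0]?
y[0] = 0×4 = 0; y[1] = 0×0 + 0×4 = 0; y[2] = 0×0 + 0×0 + 5×4 = 20; y[3] = 0×0 + 5×0 + 0×4 = 0; y[4] = 5×0 + 0×0 = 0; y[5] = 0×0 = 0

[0, 0, 20, 0, 0, 0]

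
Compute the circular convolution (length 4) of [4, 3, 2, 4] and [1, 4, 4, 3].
Use y[k] = Σ_j u[j]·v[(k-j) mod 4]. y[0] = 4×1 + 3×3 + 2×4 + 4×4 = 37; y[1] = 4×4 + 3×1 + 2×3 + 4×4 = 41; y[2] = 4×4 + 3×4 + 2×1 + 4×3 = 42; y[3] = 4×3 + 3×4 + 2×4 + 4×1 = 36. Result: [37, 41, 42, 36]

[37, 41, 42, 36]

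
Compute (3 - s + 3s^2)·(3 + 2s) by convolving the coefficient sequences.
Ascending coefficients: a = [3, -1, 3], b = [3, 2]. c[0] = 3×3 = 9; c[1] = 3×2 + -1×3 = 3; c[2] = -1×2 + 3×3 = 7; c[3] = 3×2 = 6. Result coefficients: [9, 3, 7, 6] → 9 + 3s + 7s^2 + 6s^3

9 + 3s + 7s^2 + 6s^3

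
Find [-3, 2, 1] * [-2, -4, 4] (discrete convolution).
y[0] = -3×-2 = 6; y[1] = -3×-4 + 2×-2 = 8; y[2] = -3×4 + 2×-4 + 1×-2 = -22; y[3] = 2×4 + 1×-4 = 4; y[4] = 1×4 = 4

[6, 8, -22, 4, 4]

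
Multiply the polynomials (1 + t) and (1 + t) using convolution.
Ascending coefficients: a = [1, 1], b = [1, 1]. c[0] = 1×1 = 1; c[1] = 1×1 + 1×1 = 2; c[2] = 1×1 = 1. Result coefficients: [1, 2, 1] → 1 + 2t + t^2

1 + 2t + t^2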